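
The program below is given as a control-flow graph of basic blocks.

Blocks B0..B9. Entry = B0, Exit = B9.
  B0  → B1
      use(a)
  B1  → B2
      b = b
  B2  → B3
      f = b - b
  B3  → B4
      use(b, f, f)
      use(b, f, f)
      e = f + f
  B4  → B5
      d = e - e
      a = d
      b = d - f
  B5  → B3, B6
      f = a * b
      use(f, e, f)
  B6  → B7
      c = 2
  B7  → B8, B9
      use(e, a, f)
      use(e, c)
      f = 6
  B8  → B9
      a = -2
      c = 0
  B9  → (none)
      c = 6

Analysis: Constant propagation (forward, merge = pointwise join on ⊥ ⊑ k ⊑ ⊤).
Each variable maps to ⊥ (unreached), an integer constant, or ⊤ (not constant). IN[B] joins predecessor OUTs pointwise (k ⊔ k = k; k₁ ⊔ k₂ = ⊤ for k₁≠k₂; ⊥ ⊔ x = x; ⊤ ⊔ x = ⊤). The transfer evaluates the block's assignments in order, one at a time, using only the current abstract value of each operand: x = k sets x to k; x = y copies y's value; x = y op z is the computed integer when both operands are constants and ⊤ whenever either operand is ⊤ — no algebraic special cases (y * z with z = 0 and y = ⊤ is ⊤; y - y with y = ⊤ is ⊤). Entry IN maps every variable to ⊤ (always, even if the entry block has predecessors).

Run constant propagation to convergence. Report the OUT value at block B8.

Answer: {a: -2, b: ⊤, c: 0, d: ⊤, e: ⊤, f: 6}

Working:
Fixpoint table:
  B0: | IN=(all ⊤) | OUT=(all ⊤)
  B1: | IN=(all ⊤) | OUT=(all ⊤)
  B2: | IN=(all ⊤) | OUT=(all ⊤)
  B3: | IN=(all ⊤) | OUT=(all ⊤)
  B4: | IN=(all ⊤) | OUT=(all ⊤)
  B5: | IN=(all ⊤) | OUT=(all ⊤)
  B6: | IN=(all ⊤) | OUT={c:2; rest ⊤}
  B7: | IN={c:2; rest ⊤} | OUT={c:2, f:6; rest ⊤}
  B8: | IN={c:2, f:6; rest ⊤} | OUT={a:-2, c:0, f:6; rest ⊤}
  B9: | IN={f:6; rest ⊤} | OUT={c:6, f:6; rest ⊤}

Merge at B8: IN[B8] = OUT[B7] = {a: ⊤, b: ⊤, c: 2, d: ⊤, e: ⊤, f: 6}
Applying B8's transfer function to that IN value gives OUT[B8] (row B8 above).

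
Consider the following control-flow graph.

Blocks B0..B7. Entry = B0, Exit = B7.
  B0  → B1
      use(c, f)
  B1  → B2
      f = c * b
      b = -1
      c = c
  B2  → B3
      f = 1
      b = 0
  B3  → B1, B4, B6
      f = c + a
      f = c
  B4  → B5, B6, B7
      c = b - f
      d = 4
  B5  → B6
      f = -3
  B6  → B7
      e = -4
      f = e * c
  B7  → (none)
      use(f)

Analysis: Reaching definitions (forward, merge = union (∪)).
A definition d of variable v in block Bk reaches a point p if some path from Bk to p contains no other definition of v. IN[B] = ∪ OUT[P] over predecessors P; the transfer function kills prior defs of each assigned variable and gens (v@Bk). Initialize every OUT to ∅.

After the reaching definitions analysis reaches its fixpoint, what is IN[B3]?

Answer: {b@B2, c@B1, f@B2}

Working:
Per-block solution:
  B0:  IN={}  OUT={}
  B1:  IN={b@B2, c@B1, f@B3}  OUT={b@B1, c@B1, f@B1}
  B2:  IN={b@B1, c@B1, f@B1}  OUT={b@B2, c@B1, f@B2}
  B3:  IN={b@B2, c@B1, f@B2}  OUT={b@B2, c@B1, f@B3}
  B4:  IN={b@B2, c@B1, f@B3}  OUT={b@B2, c@B4, d@B4, f@B3}
  B5:  IN={b@B2, c@B4, d@B4, f@B3}  OUT={b@B2, c@B4, d@B4, f@B5}
  B6:  IN={b@B2, c@B1, c@B4, d@B4, f@B3, f@B5}  OUT={b@B2, c@B1, c@B4, d@B4, e@B6, f@B6}
  B7:  IN={b@B2, c@B1, c@B4, d@B4, e@B6, f@B3, f@B6}  OUT={b@B2, c@B1, c@B4, d@B4, e@B6, f@B3, f@B6}

Merge at B3: IN[B3] = OUT[B2] = {b@B2, c@B1, f@B2}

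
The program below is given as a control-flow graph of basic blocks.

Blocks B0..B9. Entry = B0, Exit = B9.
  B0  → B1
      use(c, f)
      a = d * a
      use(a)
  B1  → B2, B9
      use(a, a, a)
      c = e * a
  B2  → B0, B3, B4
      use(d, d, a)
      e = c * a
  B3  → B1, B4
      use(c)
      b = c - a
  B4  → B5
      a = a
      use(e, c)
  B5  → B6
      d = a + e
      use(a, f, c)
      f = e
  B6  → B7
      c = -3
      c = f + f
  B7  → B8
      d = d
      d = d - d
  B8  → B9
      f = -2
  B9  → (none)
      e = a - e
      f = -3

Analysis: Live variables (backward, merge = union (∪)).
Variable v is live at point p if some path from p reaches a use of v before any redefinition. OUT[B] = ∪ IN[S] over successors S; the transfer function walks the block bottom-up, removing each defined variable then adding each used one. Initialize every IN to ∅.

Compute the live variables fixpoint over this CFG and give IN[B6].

Fixpoint table:
  B0:   IN={a, c, d, e, f}   OUT={a, d, e, f}
  B1:   IN={a, d, e, f}   OUT={a, c, d, e, f}
  B2:   IN={a, c, d, f}   OUT={a, c, d, e, f}
  B3:   IN={a, c, d, e, f}   OUT={a, c, d, e, f}
  B4:   IN={a, c, e, f}   OUT={a, c, e, f}
  B5:   IN={a, c, e, f}   OUT={a, d, e, f}
  B6:   IN={a, d, e, f}   OUT={a, d, e}
  B7:   IN={a, d, e}   OUT={a, e}
  B8:   IN={a, e}   OUT={a, e}
  B9:   IN={a, e}   OUT={}

Merge at B6: OUT[B6] = IN[B7] = {a, d, e}
Applying B6's transfer function to that OUT value gives IN[B6] (row B6 above).

Answer: {a, d, e, f}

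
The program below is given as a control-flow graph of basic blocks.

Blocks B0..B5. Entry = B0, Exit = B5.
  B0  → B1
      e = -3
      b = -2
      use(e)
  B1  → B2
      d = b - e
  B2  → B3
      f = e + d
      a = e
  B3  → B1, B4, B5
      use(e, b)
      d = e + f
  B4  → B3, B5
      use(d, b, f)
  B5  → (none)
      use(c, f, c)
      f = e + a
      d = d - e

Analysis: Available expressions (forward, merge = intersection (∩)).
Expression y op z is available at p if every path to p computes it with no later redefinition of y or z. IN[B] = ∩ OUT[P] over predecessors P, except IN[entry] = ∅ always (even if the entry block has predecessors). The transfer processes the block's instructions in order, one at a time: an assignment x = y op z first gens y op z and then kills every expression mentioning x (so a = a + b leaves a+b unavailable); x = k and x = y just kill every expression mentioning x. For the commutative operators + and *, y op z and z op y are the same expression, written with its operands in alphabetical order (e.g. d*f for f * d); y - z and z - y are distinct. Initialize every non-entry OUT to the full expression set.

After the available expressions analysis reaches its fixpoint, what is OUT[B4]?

Fixpoint table:
  B0: | IN={} | OUT={}
  B1: | IN={} | OUT={b-e}
  B2: | IN={b-e} | OUT={b-e, d+e}
  B3: | IN={b-e} | OUT={b-e, e+f}
  B4: | IN={b-e, e+f} | OUT={b-e, e+f}
  B5: | IN={b-e, e+f} | OUT={a+e, b-e}

Merge at B4: IN[B4] = OUT[B3] = {b-e, e+f}
Applying B4's transfer function to that IN value gives OUT[B4] (row B4 above).

Answer: {b-e, e+f}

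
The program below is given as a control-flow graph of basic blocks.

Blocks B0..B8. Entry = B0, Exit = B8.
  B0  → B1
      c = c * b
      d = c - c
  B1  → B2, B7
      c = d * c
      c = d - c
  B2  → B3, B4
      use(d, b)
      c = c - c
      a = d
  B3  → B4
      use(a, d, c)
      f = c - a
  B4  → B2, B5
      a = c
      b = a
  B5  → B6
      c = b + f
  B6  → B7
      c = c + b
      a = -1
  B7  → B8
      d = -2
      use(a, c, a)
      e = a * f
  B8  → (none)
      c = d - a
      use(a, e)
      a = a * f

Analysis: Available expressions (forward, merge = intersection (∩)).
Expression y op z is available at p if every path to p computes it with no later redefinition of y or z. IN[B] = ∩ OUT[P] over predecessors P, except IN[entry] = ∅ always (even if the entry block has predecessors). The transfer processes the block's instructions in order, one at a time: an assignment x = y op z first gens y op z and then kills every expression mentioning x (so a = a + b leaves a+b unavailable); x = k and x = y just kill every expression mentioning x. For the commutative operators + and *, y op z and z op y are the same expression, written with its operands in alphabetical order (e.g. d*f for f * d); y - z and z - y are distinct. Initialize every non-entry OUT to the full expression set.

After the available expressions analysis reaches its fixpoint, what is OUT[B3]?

Converged values:
  B0:  IN={}  OUT={c-c}
  B1:  IN={c-c}  OUT={}
  B2:  IN={}  OUT={}
  B3:  IN={}  OUT={c-a}
  B4:  IN={}  OUT={}
  B5:  IN={}  OUT={b+f}
  B6:  IN={b+f}  OUT={b+f}
  B7:  IN={}  OUT={a*f}
  B8:  IN={a*f}  OUT={}

Merge at B3: IN[B3] = OUT[B2] = {}
Applying B3's transfer function to that IN value gives OUT[B3] (row B3 above).

Answer: {c-a}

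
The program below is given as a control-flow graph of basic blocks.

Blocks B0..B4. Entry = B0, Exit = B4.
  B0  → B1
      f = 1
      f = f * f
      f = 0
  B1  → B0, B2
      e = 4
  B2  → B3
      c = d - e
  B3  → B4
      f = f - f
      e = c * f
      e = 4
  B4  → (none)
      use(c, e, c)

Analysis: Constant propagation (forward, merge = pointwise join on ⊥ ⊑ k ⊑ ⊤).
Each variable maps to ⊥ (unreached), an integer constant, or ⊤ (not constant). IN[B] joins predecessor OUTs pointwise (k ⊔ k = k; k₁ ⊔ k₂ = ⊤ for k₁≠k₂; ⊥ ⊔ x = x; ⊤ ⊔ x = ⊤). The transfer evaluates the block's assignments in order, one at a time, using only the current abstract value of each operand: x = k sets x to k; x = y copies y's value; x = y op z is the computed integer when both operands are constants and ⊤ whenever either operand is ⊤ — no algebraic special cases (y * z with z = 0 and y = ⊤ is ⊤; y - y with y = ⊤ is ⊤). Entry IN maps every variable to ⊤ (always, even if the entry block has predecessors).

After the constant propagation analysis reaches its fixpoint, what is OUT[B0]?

Converged values:
  B0:   IN=(all ⊤)   OUT={f:0; rest ⊤}
  B1:   IN={f:0; rest ⊤}   OUT={e:4, f:0; rest ⊤}
  B2:   IN={e:4, f:0; rest ⊤}   OUT={e:4, f:0; rest ⊤}
  B3:   IN={e:4, f:0; rest ⊤}   OUT={e:4, f:0; rest ⊤}
  B4:   IN={e:4, f:0; rest ⊤}   OUT={e:4, f:0; rest ⊤}

Merge at B0 (entry node, so the boundary value (all ⊤) is joined with the incoming edge(s)): IN[B0] = (all ⊤) ⊔ OUT[B1] = {a: ⊤, b: ⊤, c: ⊤, d: ⊤, e: ⊤, f: ⊤}
Applying B0's transfer function to that IN value gives OUT[B0] (row B0 above).

Answer: {a: ⊤, b: ⊤, c: ⊤, d: ⊤, e: ⊤, f: 0}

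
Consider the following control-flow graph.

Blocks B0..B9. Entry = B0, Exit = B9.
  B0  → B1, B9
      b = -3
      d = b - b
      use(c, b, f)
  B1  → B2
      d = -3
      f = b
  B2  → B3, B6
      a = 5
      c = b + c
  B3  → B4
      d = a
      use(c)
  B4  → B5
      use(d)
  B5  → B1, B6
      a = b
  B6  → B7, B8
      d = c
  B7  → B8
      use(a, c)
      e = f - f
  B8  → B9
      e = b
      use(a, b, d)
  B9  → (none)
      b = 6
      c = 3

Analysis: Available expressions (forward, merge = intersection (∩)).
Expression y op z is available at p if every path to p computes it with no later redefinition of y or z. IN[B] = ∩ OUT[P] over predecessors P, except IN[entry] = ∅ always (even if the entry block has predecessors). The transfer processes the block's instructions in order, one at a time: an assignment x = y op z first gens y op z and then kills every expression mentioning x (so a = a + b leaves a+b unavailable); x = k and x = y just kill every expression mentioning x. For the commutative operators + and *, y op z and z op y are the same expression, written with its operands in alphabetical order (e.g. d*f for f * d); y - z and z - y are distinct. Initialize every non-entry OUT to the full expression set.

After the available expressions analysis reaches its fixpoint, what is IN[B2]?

Per-block solution:
  B0:   IN={}   OUT={b-b}
  B1:   IN={b-b}   OUT={b-b}
  B2:   IN={b-b}   OUT={b-b}
  B3:   IN={b-b}   OUT={b-b}
  B4:   IN={b-b}   OUT={b-b}
  B5:   IN={b-b}   OUT={b-b}
  B6:   IN={b-b}   OUT={b-b}
  B7:   IN={b-b}   OUT={b-b, f-f}
  B8:   IN={b-b}   OUT={b-b}
  B9:   IN={b-b}   OUT={}

Merge at B2: IN[B2] = OUT[B1] = {b-b}

Answer: {b-b}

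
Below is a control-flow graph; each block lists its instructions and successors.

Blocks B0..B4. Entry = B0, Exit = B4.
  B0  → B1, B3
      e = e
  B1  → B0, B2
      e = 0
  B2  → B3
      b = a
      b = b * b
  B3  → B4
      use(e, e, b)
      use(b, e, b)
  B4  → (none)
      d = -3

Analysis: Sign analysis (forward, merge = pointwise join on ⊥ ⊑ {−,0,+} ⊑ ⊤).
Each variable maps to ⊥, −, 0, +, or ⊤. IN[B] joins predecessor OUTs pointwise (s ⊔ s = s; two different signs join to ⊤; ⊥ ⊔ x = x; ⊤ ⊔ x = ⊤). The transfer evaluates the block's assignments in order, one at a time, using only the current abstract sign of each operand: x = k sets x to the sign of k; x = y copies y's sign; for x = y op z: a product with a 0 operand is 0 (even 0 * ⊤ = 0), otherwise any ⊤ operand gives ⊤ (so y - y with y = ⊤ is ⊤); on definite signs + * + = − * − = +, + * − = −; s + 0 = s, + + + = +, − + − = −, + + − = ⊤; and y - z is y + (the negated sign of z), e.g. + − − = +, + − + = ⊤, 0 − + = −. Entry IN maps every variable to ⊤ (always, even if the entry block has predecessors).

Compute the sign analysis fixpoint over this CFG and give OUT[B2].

Converged values:
  B0: | IN=(all ⊤) | OUT=(all ⊤)
  B1: | IN=(all ⊤) | OUT={e:0; rest ⊤}
  B2: | IN={e:0; rest ⊤} | OUT={e:0; rest ⊤}
  B3: | IN=(all ⊤) | OUT=(all ⊤)
  B4: | IN=(all ⊤) | OUT={d:-; rest ⊤}

Merge at B2: IN[B2] = OUT[B1] = {a: ⊤, b: ⊤, c: ⊤, d: ⊤, e: 0, f: ⊤}
Applying B2's transfer function to that IN value gives OUT[B2] (row B2 above).

Answer: {a: ⊤, b: ⊤, c: ⊤, d: ⊤, e: 0, f: ⊤}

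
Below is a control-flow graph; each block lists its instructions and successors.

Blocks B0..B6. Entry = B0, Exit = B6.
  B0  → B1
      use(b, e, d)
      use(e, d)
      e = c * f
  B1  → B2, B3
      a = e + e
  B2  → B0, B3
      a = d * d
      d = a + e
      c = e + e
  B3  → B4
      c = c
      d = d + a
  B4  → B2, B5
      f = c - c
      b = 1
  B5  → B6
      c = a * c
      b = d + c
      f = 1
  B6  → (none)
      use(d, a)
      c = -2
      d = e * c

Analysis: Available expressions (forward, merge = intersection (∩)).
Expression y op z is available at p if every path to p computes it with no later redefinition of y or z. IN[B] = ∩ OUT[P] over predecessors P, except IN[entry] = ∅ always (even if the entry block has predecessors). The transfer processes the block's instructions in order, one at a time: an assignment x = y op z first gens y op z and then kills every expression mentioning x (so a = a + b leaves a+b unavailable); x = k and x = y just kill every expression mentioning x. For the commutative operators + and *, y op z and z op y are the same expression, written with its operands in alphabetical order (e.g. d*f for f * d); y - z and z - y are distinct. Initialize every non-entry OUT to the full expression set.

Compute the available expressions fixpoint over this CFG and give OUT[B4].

Answer: {c-c, e+e}

Trace:
Fixpoint table:
  B0:   IN={}   OUT={c*f}
  B1:   IN={c*f}   OUT={c*f, e+e}
  B2:   IN={e+e}   OUT={a+e, e+e}
  B3:   IN={e+e}   OUT={e+e}
  B4:   IN={e+e}   OUT={c-c, e+e}
  B5:   IN={c-c, e+e}   OUT={c+d, e+e}
  B6:   IN={c+d, e+e}   OUT={c*e, e+e}

Merge at B4: IN[B4] = OUT[B3] = {e+e}
Applying B4's transfer function to that IN value gives OUT[B4] (row B4 above).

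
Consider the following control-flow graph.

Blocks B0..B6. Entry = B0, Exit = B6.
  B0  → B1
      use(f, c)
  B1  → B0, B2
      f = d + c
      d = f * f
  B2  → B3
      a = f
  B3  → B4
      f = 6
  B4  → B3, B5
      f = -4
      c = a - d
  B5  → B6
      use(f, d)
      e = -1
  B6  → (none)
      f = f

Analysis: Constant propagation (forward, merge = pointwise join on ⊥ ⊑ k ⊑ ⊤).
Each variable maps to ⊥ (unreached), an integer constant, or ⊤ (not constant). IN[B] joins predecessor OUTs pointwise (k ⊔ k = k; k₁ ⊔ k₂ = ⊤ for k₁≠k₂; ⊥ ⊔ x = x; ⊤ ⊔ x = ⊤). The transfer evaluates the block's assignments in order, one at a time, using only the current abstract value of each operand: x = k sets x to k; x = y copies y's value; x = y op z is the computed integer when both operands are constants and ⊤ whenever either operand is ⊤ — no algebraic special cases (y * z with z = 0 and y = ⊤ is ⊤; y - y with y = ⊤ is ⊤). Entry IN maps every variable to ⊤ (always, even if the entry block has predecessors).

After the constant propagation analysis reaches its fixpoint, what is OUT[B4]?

Answer: {a: ⊤, b: ⊤, c: ⊤, d: ⊤, e: ⊤, f: -4}

Trace:
Fixpoint table:
  B0: | IN=(all ⊤) | OUT=(all ⊤)
  B1: | IN=(all ⊤) | OUT=(all ⊤)
  B2: | IN=(all ⊤) | OUT=(all ⊤)
  B3: | IN=(all ⊤) | OUT={f:6; rest ⊤}
  B4: | IN={f:6; rest ⊤} | OUT={f:-4; rest ⊤}
  B5: | IN={f:-4; rest ⊤} | OUT={e:-1, f:-4; rest ⊤}
  B6: | IN={e:-1, f:-4; rest ⊤} | OUT={e:-1, f:-4; rest ⊤}

Merge at B4: IN[B4] = OUT[B3] = {a: ⊤, b: ⊤, c: ⊤, d: ⊤, e: ⊤, f: 6}
Applying B4's transfer function to that IN value gives OUT[B4] (row B4 above).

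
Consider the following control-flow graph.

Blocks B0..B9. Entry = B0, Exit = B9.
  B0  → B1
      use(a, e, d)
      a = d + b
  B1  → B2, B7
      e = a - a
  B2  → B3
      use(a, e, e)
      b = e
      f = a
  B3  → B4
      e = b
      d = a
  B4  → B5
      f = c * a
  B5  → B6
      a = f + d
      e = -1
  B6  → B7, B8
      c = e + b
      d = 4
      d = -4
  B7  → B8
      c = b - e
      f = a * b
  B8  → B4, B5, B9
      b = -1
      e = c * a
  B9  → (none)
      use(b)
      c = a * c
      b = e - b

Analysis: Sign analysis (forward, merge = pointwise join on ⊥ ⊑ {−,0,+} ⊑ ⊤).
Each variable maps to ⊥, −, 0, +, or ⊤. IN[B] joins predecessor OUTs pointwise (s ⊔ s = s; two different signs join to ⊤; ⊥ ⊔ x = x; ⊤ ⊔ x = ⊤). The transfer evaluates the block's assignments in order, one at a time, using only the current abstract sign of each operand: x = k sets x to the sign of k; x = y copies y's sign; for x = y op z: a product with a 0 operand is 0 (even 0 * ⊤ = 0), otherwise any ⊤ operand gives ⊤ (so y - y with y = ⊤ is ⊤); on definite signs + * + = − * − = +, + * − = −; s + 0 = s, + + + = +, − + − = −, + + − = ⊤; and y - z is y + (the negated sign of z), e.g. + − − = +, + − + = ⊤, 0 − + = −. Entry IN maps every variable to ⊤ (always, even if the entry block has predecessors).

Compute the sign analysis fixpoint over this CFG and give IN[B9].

Per-block solution:
  B0:   IN=(all ⊤)   OUT=(all ⊤)
  B1:   IN=(all ⊤)   OUT=(all ⊤)
  B2:   IN=(all ⊤)   OUT=(all ⊤)
  B3:   IN=(all ⊤)   OUT=(all ⊤)
  B4:   IN=(all ⊤)   OUT=(all ⊤)
  B5:   IN=(all ⊤)   OUT={e:-; rest ⊤}
  B6:   IN={e:-; rest ⊤}   OUT={d:-, e:-; rest ⊤}
  B7:   IN=(all ⊤)   OUT=(all ⊤)
  B8:   IN=(all ⊤)   OUT={b:-; rest ⊤}
  B9:   IN={b:-; rest ⊤}   OUT=(all ⊤)

Merge at B9: IN[B9] = OUT[B8] = {a: ⊤, b: -, c: ⊤, d: ⊤, e: ⊤, f: ⊤}

Answer: {a: ⊤, b: -, c: ⊤, d: ⊤, e: ⊤, f: ⊤}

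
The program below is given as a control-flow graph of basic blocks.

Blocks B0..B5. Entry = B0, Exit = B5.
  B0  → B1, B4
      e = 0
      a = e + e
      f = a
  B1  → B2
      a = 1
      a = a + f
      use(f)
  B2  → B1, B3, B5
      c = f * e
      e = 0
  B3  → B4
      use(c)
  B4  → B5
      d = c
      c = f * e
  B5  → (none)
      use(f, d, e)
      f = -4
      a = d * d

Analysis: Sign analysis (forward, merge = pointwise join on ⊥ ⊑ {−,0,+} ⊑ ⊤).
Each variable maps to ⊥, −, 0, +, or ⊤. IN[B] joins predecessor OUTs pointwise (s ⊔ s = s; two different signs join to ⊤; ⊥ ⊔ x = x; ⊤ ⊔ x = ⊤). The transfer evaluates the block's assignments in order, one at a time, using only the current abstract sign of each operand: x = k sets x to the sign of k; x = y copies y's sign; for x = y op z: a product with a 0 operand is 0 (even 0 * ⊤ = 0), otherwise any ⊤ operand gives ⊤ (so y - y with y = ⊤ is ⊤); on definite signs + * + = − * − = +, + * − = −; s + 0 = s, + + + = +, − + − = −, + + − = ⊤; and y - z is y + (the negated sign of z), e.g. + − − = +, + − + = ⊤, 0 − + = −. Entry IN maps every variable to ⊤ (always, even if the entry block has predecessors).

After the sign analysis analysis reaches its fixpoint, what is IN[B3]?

Answer: {a: +, b: ⊤, c: 0, d: ⊤, e: 0, f: 0}

Trace:
Fixpoint table:
  B0: | IN=(all ⊤) | OUT={a:0, e:0, f:0; rest ⊤}
  B1: | IN={e:0, f:0; rest ⊤} | OUT={a:+, e:0, f:0; rest ⊤}
  B2: | IN={a:+, e:0, f:0; rest ⊤} | OUT={a:+, c:0, e:0, f:0; rest ⊤}
  B3: | IN={a:+, c:0, e:0, f:0; rest ⊤} | OUT={a:+, c:0, e:0, f:0; rest ⊤}
  B4: | IN={e:0, f:0; rest ⊤} | OUT={c:0, e:0, f:0; rest ⊤}
  B5: | IN={c:0, e:0, f:0; rest ⊤} | OUT={c:0, e:0, f:-; rest ⊤}

Merge at B3: IN[B3] = OUT[B2] = {a: +, b: ⊤, c: 0, d: ⊤, e: 0, f: 0}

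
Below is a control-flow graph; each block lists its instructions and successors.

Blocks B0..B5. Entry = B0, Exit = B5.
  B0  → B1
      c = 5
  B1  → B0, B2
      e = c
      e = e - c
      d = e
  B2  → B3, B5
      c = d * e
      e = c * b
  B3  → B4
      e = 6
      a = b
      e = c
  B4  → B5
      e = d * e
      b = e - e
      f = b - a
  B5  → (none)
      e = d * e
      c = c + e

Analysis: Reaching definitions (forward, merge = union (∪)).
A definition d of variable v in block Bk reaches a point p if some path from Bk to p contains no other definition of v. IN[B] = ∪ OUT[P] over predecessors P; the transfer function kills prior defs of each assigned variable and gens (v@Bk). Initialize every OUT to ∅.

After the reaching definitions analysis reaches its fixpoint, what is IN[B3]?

Converged values:
  B0:  IN={c@B0, d@B1, e@B1}  OUT={c@B0, d@B1, e@B1}
  B1:  IN={c@B0, d@B1, e@B1}  OUT={c@B0, d@B1, e@B1}
  B2:  IN={c@B0, d@B1, e@B1}  OUT={c@B2, d@B1, e@B2}
  B3:  IN={c@B2, d@B1, e@B2}  OUT={a@B3, c@B2, d@B1, e@B3}
  B4:  IN={a@B3, c@B2, d@B1, e@B3}  OUT={a@B3, b@B4, c@B2, d@B1, e@B4, f@B4}
  B5:  IN={a@B3, b@B4, c@B2, d@B1, e@B2, e@B4, f@B4}  OUT={a@B3, b@B4, c@B5, d@B1, e@B5, f@B4}

Merge at B3: IN[B3] = OUT[B2] = {c@B2, d@B1, e@B2}

Answer: {c@B2, d@B1, e@B2}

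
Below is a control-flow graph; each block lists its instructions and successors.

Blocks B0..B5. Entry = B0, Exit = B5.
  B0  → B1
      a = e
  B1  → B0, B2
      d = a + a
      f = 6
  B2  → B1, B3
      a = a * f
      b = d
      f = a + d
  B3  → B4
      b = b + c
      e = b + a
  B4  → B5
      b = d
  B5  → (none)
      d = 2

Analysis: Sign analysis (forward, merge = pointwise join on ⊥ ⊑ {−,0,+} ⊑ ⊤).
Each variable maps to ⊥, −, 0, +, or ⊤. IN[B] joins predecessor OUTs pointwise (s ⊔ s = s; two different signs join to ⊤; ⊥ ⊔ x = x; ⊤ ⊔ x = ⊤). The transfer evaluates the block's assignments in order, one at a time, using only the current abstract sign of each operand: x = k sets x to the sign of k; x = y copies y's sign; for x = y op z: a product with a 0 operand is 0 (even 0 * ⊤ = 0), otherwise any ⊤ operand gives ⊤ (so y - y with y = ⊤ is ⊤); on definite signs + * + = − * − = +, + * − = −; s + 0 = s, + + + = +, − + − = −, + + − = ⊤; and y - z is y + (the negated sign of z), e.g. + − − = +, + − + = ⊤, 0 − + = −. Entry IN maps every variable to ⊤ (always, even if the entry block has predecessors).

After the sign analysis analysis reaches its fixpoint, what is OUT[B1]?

Converged values:
  B0:   IN=(all ⊤)   OUT=(all ⊤)
  B1:   IN=(all ⊤)   OUT={f:+; rest ⊤}
  B2:   IN={f:+; rest ⊤}   OUT=(all ⊤)
  B3:   IN=(all ⊤)   OUT=(all ⊤)
  B4:   IN=(all ⊤)   OUT=(all ⊤)
  B5:   IN=(all ⊤)   OUT={d:+; rest ⊤}

Merge at B1: IN[B1] = OUT[B0] ⊔ OUT[B2] = {a: ⊤, b: ⊤, c: ⊤, d: ⊤, e: ⊤, f: ⊤}
Applying B1's transfer function to that IN value gives OUT[B1] (row B1 above).

Answer: {a: ⊤, b: ⊤, c: ⊤, d: ⊤, e: ⊤, f: +}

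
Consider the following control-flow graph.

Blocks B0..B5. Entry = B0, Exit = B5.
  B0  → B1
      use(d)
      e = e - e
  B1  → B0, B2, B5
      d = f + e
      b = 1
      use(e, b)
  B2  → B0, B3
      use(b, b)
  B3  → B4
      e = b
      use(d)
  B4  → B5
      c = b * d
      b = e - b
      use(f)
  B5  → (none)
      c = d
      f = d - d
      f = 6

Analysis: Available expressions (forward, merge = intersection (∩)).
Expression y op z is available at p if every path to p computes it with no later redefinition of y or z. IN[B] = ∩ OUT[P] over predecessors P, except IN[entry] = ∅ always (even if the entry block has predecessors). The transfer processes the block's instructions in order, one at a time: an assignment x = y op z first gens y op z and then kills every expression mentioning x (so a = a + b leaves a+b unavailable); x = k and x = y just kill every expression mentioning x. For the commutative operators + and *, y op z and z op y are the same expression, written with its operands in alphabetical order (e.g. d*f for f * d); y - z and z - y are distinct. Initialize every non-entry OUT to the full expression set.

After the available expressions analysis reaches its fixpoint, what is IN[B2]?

Answer: {e+f}

Derivation:
Per-block solution:
  B0:  IN={}  OUT={}
  B1:  IN={}  OUT={e+f}
  B2:  IN={e+f}  OUT={e+f}
  B3:  IN={e+f}  OUT={}
  B4:  IN={}  OUT={}
  B5:  IN={}  OUT={d-d}

Merge at B2: IN[B2] = OUT[B1] = {e+f}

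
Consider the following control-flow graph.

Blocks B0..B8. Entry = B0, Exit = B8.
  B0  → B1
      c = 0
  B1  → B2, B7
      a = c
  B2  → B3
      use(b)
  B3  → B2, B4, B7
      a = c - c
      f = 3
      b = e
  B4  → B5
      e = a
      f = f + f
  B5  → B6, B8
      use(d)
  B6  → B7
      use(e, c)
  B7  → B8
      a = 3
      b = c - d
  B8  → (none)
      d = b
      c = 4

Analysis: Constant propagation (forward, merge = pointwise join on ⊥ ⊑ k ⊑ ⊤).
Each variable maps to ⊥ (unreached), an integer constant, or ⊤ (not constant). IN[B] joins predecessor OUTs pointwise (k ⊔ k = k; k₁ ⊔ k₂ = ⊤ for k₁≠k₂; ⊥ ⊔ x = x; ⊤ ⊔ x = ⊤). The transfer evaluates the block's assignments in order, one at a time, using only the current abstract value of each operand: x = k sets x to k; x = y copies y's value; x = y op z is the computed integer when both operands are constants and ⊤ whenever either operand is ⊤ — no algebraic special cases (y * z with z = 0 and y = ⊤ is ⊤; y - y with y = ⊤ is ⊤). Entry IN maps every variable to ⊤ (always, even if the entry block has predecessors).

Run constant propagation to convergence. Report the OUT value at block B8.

Answer: {a: ⊤, b: ⊤, c: 4, d: ⊤, e: ⊤, f: ⊤}

Working:
Fixpoint table:
  B0:   IN=(all ⊤)   OUT={c:0; rest ⊤}
  B1:   IN={c:0; rest ⊤}   OUT={a:0, c:0; rest ⊤}
  B2:   IN={a:0, c:0; rest ⊤}   OUT={a:0, c:0; rest ⊤}
  B3:   IN={a:0, c:0; rest ⊤}   OUT={a:0, c:0, f:3; rest ⊤}
  B4:   IN={a:0, c:0, f:3; rest ⊤}   OUT={a:0, c:0, e:0, f:6; rest ⊤}
  B5:   IN={a:0, c:0, e:0, f:6; rest ⊤}   OUT={a:0, c:0, e:0, f:6; rest ⊤}
  B6:   IN={a:0, c:0, e:0, f:6; rest ⊤}   OUT={a:0, c:0, e:0, f:6; rest ⊤}
  B7:   IN={a:0, c:0; rest ⊤}   OUT={a:3, c:0; rest ⊤}
  B8:   IN={c:0; rest ⊤}   OUT={c:4; rest ⊤}

Merge at B8: IN[B8] = OUT[B5] ⊔ OUT[B7] = {a: ⊤, b: ⊤, c: 0, d: ⊤, e: ⊤, f: ⊤}
Applying B8's transfer function to that IN value gives OUT[B8] (row B8 above).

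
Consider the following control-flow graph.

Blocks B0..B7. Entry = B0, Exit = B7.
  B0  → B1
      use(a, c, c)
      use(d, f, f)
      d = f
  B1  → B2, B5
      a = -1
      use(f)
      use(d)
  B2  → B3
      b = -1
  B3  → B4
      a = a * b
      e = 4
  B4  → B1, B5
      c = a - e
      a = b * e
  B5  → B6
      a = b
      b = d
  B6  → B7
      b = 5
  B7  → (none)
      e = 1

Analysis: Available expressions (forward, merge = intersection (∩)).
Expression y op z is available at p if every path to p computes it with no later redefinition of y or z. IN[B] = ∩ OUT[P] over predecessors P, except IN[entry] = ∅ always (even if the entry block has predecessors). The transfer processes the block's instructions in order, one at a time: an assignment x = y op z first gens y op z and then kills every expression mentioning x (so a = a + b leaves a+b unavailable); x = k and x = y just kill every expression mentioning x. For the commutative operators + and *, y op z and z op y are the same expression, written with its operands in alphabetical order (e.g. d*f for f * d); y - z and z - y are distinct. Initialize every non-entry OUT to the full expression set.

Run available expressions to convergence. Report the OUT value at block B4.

Answer: {b*e}

Derivation:
Per-block solution:
  B0:  IN={}  OUT={}
  B1:  IN={}  OUT={}
  B2:  IN={}  OUT={}
  B3:  IN={}  OUT={}
  B4:  IN={}  OUT={b*e}
  B5:  IN={}  OUT={}
  B6:  IN={}  OUT={}
  B7:  IN={}  OUT={}

Merge at B4: IN[B4] = OUT[B3] = {}
Applying B4's transfer function to that IN value gives OUT[B4] (row B4 above).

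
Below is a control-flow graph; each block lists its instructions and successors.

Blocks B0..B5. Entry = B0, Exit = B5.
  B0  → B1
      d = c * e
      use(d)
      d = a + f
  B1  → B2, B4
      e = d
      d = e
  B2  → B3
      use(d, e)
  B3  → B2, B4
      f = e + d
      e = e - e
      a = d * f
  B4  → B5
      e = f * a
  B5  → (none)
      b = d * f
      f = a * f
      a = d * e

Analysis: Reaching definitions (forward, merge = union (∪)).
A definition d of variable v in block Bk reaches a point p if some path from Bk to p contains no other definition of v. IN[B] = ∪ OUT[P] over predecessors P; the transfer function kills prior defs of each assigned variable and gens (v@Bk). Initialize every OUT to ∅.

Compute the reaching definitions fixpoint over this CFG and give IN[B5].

Per-block solution:
  B0: | IN={} | OUT={d@B0}
  B1: | IN={d@B0} | OUT={d@B1, e@B1}
  B2: | IN={a@B3, d@B1, e@B1, e@B3, f@B3} | OUT={a@B3, d@B1, e@B1, e@B3, f@B3}
  B3: | IN={a@B3, d@B1, e@B1, e@B3, f@B3} | OUT={a@B3, d@B1, e@B3, f@B3}
  B4: | IN={a@B3, d@B1, e@B1, e@B3, f@B3} | OUT={a@B3, d@B1, e@B4, f@B3}
  B5: | IN={a@B3, d@B1, e@B4, f@B3} | OUT={a@B5, b@B5, d@B1, e@B4, f@B5}

Merge at B5: IN[B5] = OUT[B4] = {a@B3, d@B1, e@B4, f@B3}

Answer: {a@B3, d@B1, e@B4, f@B3}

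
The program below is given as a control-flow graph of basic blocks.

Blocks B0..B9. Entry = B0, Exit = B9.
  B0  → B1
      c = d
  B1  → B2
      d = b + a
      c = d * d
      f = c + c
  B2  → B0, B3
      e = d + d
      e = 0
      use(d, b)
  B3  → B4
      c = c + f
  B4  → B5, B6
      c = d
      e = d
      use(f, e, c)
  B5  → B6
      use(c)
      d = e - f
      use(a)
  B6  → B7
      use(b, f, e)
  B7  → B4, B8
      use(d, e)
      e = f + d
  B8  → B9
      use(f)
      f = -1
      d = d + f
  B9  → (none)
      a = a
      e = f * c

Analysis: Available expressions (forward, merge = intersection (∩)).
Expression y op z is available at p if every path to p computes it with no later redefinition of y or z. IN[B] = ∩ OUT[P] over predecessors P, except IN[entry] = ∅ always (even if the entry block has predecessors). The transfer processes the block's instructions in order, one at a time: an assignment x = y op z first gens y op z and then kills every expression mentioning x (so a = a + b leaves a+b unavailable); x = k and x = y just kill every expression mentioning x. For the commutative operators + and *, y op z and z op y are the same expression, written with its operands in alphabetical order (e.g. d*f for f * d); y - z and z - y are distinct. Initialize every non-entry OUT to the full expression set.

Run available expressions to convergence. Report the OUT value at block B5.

Answer: {a+b, e-f}

Trace:
Fixpoint table:
  B0:   IN={}   OUT={}
  B1:   IN={}   OUT={a+b, c+c, d*d}
  B2:   IN={a+b, c+c, d*d}   OUT={a+b, c+c, d*d, d+d}
  B3:   IN={a+b, c+c, d*d, d+d}   OUT={a+b, d*d, d+d}
  B4:   IN={a+b}   OUT={a+b}
  B5:   IN={a+b}   OUT={a+b, e-f}
  B6:   IN={a+b}   OUT={a+b}
  B7:   IN={a+b}   OUT={a+b, d+f}
  B8:   IN={a+b, d+f}   OUT={a+b}
  B9:   IN={a+b}   OUT={c*f}

Merge at B5: IN[B5] = OUT[B4] = {a+b}
Applying B5's transfer function to that IN value gives OUT[B5] (row B5 above).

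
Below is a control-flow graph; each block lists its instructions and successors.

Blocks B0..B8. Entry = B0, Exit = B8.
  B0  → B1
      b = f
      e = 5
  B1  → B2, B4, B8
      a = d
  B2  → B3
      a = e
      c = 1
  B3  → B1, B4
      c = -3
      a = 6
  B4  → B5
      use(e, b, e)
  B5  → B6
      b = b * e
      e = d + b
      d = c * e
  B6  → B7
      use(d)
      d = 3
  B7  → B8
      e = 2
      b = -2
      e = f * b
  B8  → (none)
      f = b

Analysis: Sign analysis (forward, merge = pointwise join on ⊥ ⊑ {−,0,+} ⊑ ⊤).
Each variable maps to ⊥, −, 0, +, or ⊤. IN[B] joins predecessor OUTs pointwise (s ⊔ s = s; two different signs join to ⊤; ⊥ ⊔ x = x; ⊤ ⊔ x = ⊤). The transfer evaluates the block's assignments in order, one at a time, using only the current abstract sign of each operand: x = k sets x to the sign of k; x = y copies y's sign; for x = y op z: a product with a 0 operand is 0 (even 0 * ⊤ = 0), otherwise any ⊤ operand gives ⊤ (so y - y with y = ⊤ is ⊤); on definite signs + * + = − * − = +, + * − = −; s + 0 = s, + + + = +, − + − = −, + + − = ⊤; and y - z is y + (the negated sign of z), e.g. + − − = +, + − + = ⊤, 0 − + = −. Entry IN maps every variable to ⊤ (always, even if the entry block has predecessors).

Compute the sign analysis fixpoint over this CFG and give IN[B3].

Fixpoint table:
  B0: | IN=(all ⊤) | OUT={e:+; rest ⊤}
  B1: | IN={e:+; rest ⊤} | OUT={e:+; rest ⊤}
  B2: | IN={e:+; rest ⊤} | OUT={a:+, c:+, e:+; rest ⊤}
  B3: | IN={a:+, c:+, e:+; rest ⊤} | OUT={a:+, c:-, e:+; rest ⊤}
  B4: | IN={e:+; rest ⊤} | OUT={e:+; rest ⊤}
  B5: | IN={e:+; rest ⊤} | OUT=(all ⊤)
  B6: | IN=(all ⊤) | OUT={d:+; rest ⊤}
  B7: | IN={d:+; rest ⊤} | OUT={b:-, d:+; rest ⊤}
  B8: | IN=(all ⊤) | OUT=(all ⊤)

Merge at B3: IN[B3] = OUT[B2] = {a: +, b: ⊤, c: +, d: ⊤, e: +, f: ⊤}

Answer: {a: +, b: ⊤, c: +, d: ⊤, e: +, f: ⊤}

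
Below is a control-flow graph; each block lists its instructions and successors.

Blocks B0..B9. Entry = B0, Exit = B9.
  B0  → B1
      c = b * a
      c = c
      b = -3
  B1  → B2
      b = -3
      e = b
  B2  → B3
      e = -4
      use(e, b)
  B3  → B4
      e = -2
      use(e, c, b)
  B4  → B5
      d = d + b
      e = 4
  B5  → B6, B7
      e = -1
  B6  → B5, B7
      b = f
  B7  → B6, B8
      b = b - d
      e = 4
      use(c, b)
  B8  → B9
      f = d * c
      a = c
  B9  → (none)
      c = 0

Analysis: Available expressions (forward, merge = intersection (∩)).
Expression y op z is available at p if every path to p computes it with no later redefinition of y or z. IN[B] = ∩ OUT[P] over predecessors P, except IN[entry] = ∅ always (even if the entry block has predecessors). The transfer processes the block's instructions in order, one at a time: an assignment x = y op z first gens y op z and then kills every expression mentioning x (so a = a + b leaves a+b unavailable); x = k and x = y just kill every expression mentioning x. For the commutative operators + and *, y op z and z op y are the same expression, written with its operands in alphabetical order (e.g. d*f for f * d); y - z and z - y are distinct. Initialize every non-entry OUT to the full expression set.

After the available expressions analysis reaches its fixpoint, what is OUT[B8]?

Per-block solution:
  B0:   IN={}   OUT={}
  B1:   IN={}   OUT={}
  B2:   IN={}   OUT={}
  B3:   IN={}   OUT={}
  B4:   IN={}   OUT={}
  B5:   IN={}   OUT={}
  B6:   IN={}   OUT={}
  B7:   IN={}   OUT={}
  B8:   IN={}   OUT={c*d}
  B9:   IN={c*d}   OUT={}

Merge at B8: IN[B8] = OUT[B7] = {}
Applying B8's transfer function to that IN value gives OUT[B8] (row B8 above).

Answer: {c*d}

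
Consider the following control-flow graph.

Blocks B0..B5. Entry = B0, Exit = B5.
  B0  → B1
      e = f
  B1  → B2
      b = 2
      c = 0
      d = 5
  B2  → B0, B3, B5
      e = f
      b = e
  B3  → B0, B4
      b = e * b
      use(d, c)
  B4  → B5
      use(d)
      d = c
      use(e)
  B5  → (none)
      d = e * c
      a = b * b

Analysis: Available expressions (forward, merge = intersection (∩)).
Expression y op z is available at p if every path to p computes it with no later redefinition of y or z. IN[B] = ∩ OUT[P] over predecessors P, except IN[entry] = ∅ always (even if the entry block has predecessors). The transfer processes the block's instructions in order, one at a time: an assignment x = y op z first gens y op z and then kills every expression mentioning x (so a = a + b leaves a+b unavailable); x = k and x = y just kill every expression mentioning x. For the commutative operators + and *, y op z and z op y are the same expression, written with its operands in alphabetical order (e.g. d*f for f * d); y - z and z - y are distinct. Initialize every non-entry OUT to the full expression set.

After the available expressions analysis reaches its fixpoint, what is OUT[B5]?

Converged values:
  B0:  IN={}  OUT={}
  B1:  IN={}  OUT={}
  B2:  IN={}  OUT={}
  B3:  IN={}  OUT={}
  B4:  IN={}  OUT={}
  B5:  IN={}  OUT={b*b, c*e}

Merge at B5: IN[B5] = OUT[B2] ∩ OUT[B4] = {}
Applying B5's transfer function to that IN value gives OUT[B5] (row B5 above).

Answer: {b*b, c*e}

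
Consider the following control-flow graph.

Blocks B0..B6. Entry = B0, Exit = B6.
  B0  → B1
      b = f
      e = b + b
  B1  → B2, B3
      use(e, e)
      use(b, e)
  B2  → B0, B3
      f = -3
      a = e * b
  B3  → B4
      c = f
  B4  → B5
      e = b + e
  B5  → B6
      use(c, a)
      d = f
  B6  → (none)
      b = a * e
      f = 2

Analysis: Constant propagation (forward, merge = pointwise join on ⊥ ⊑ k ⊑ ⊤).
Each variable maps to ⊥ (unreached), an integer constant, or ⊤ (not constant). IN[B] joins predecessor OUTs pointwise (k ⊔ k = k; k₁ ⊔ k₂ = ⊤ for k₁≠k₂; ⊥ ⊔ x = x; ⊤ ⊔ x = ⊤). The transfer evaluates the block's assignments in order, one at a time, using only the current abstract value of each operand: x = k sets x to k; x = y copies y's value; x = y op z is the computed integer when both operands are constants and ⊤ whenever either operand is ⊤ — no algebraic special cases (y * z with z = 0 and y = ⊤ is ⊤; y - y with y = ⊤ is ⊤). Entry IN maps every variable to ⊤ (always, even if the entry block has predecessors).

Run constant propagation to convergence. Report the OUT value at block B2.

Answer: {a: ⊤, b: ⊤, c: ⊤, d: ⊤, e: ⊤, f: -3}

Derivation:
Converged values:
  B0:   IN=(all ⊤)   OUT=(all ⊤)
  B1:   IN=(all ⊤)   OUT=(all ⊤)
  B2:   IN=(all ⊤)   OUT={f:-3; rest ⊤}
  B3:   IN=(all ⊤)   OUT=(all ⊤)
  B4:   IN=(all ⊤)   OUT=(all ⊤)
  B5:   IN=(all ⊤)   OUT=(all ⊤)
  B6:   IN=(all ⊤)   OUT={f:2; rest ⊤}

Merge at B2: IN[B2] = OUT[B1] = {a: ⊤, b: ⊤, c: ⊤, d: ⊤, e: ⊤, f: ⊤}
Applying B2's transfer function to that IN value gives OUT[B2] (row B2 above).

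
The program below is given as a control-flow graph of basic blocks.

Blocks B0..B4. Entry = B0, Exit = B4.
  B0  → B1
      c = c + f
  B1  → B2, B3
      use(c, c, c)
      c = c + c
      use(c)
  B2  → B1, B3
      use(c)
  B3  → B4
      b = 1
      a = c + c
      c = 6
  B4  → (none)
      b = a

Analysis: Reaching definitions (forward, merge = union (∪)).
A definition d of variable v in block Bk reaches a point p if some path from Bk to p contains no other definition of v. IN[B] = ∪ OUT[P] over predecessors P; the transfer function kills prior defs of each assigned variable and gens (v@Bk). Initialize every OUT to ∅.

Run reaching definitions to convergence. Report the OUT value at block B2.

Per-block solution:
  B0: | IN={} | OUT={c@B0}
  B1: | IN={c@B0, c@B1} | OUT={c@B1}
  B2: | IN={c@B1} | OUT={c@B1}
  B3: | IN={c@B1} | OUT={a@B3, b@B3, c@B3}
  B4: | IN={a@B3, b@B3, c@B3} | OUT={a@B3, b@B4, c@B3}

Merge at B2: IN[B2] = OUT[B1] = {c@B1}
Applying B2's transfer function to that IN value gives OUT[B2] (row B2 above).

Answer: {c@B1}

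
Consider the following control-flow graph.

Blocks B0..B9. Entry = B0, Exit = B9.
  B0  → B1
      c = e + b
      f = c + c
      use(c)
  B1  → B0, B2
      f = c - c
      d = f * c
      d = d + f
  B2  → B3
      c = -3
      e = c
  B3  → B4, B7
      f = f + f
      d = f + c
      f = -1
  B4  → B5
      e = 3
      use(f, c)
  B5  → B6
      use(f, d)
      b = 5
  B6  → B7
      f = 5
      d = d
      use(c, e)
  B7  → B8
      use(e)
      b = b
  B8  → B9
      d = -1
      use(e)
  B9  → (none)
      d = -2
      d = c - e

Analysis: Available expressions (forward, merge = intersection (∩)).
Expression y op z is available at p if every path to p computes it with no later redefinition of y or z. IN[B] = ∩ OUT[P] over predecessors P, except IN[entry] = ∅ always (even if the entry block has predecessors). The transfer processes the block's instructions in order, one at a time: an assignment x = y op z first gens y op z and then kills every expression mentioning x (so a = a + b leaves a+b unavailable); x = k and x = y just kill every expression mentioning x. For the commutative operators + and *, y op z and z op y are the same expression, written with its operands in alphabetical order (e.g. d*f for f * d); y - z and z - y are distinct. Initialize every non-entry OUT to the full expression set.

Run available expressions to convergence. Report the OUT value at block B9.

Answer: {c-e}

Trace:
Fixpoint table:
  B0: | IN={} | OUT={b+e, c+c}
  B1: | IN={b+e, c+c} | OUT={b+e, c*f, c+c, c-c}
  B2: | IN={b+e, c*f, c+c, c-c} | OUT={}
  B3: | IN={} | OUT={}
  B4: | IN={} | OUT={}
  B5: | IN={} | OUT={}
  B6: | IN={} | OUT={}
  B7: | IN={} | OUT={}
  B8: | IN={} | OUT={}
  B9: | IN={} | OUT={c-e}

Merge at B9: IN[B9] = OUT[B8] = {}
Applying B9's transfer function to that IN value gives OUT[B9] (row B9 above).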